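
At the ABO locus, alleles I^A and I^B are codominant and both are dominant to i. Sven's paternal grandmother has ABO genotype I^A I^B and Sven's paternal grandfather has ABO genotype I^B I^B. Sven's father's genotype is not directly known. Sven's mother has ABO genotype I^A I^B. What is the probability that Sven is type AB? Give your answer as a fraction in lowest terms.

1/2

Sven's father's ABO genotype from I^A I^B × I^B I^B: 1/2 I^A I^B, 1/2 I^B I^B.
Crossing each possibility with the mother I^A I^B and summing P(type AB): 1/2·1/2 + 1/2·1/2 = 1/2.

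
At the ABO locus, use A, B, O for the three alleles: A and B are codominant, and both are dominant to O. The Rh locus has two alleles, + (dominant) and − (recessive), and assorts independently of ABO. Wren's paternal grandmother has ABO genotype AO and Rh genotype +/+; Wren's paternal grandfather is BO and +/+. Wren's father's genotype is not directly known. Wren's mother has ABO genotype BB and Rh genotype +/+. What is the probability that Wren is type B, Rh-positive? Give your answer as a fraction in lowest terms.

3/4

Wren's father's ABO genotype from AO × BO: 1/4 AB, 1/4 AO, 1/4 BO, 1/4 OO.
Crossing each possibility with the mother BB and summing P(type B): 1/4·1/2 + 1/4·1/2 + 1/4·1 + 1/4·1 = 3/4.
Similarly for Rh via the father's Rh distribution: P(Rh+) = 1.
Independent loci: 3/4 × 1 = 3/4.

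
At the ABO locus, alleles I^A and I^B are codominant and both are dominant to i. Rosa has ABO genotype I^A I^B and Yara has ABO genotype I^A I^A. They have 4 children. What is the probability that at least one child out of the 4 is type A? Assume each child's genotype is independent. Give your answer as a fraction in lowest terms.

15/16

ABO cross I^A I^B × I^A I^A → 1/2 A, 1/2 AB.
So P(type A) = 1/2 per child.
P(none) = (1/2)^4 = 1/16; P(at least one) = 1 − 1/16 = 15/16.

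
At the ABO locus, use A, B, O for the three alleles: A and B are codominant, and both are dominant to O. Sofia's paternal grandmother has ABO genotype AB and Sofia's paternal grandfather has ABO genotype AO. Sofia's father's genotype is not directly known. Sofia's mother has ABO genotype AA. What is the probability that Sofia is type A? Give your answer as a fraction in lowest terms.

Sofia's father's ABO genotype from AB × AO: 1/4 AA, 1/4 AB, 1/4 AO, 1/4 BO.
Crossing each possibility with the mother AA and summing P(type A): 1/4·1 + 1/4·1/2 + 1/4·1 + 1/4·1/2 = 3/4.

3/4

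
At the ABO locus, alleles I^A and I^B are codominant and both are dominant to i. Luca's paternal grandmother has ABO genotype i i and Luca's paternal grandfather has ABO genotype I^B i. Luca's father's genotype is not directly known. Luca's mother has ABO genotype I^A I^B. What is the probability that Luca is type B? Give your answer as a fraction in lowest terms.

Luca's father's ABO genotype from i i × I^B i: 1/2 I^B i, 1/2 i i.
Crossing each possibility with the mother I^A I^B and summing P(type B): 1/2·1/2 + 1/2·1/2 = 1/2.

1/2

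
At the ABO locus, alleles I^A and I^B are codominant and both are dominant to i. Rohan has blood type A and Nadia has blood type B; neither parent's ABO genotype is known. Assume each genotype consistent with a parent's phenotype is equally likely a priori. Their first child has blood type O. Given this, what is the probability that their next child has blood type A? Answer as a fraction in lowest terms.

Possible genotypes: Rohan ∈ {I^A I^A, I^A i}; Nadia ∈ {I^B I^B, I^B i}.
Weight each parental genotype pair by prior × P(type-O child):
  I^A i × I^B i: posterior weight 1; P(next child type A) = 1/4.
Weighted sum = 1/4.

1/4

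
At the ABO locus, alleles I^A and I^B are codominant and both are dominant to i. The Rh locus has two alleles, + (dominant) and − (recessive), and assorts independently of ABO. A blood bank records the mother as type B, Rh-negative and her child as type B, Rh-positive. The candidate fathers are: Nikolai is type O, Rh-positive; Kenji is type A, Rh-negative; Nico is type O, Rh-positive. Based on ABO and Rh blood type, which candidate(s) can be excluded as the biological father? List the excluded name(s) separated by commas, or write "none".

Kenji

A candidate is excluded only if no genotype consistent with his phenotype could produce a type B, Rh-positive child with a type B, Rh-negative mother.
Kenji (type A, Rh-): no genotype consistent with that phenotype can produce a type-B Rh+ child with a type-B mother.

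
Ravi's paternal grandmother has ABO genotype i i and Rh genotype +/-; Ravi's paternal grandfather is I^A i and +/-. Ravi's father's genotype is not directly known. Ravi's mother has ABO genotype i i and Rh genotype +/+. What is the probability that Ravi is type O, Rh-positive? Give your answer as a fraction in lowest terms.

3/4

Ravi's father's ABO genotype from i i × I^A i: 1/2 I^A i, 1/2 i i.
Crossing each possibility with the mother i i and summing P(type O): 1/2·1/2 + 1/2·1 = 3/4.
Similarly for Rh via the father's Rh distribution: P(Rh+) = 1.
Independent loci: 3/4 × 1 = 3/4.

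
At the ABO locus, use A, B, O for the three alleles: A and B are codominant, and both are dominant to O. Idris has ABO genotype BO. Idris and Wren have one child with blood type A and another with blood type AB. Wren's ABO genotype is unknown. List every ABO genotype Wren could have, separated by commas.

AA, AB, AO

For each candidate genotype of Wren, check whether crossing it with BO can produce every observed child phenotype.
  AA → possible child types {A, AB} ✓
  AB → possible child types {A, B, AB} ✓
  AO → possible child types {O, A, B, AB} ✓
  BB → possible child types {B} ✗
  BO → possible child types {O, B} ✗
  OO → possible child types {O, B} ✗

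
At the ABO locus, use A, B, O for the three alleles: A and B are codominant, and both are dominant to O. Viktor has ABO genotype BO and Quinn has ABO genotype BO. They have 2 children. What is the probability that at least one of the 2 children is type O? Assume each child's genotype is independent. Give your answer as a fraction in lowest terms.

ABO cross BO × BO → 1/4 O, 3/4 B.
So P(type O) = 1/4 per child.
P(none) = (3/4)^2 = 9/16; P(at least one) = 1 − 9/16 = 7/16.

7/16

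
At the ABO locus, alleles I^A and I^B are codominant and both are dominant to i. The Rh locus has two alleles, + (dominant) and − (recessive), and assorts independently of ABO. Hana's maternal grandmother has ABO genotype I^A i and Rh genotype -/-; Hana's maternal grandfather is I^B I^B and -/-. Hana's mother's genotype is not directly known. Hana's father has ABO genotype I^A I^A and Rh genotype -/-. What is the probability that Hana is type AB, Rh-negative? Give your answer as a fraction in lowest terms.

Hana's mother's ABO genotype from I^A i × I^B I^B: 1/2 I^A I^B, 1/2 I^B i.
Crossing each possibility with the father I^A I^A and summing P(type AB): 1/2·1/2 + 1/2·1/2 = 1/2.
Similarly for Rh via the mother's Rh distribution: P(Rh-) = 1.
Independent loci: 1/2 × 1 = 1/2.

1/2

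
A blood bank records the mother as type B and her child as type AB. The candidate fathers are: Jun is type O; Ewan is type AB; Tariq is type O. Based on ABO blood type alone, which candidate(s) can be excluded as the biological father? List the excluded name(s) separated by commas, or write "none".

Jun, Tariq

A candidate is excluded only if no genotype consistent with his phenotype could produce a type AB child with a type B mother.
Jun (type O): no genotype consistent with that phenotype can produce a type-AB child with a type-B mother.
Tariq (type O): no genotype consistent with that phenotype can produce a type-AB child with a type-B mother.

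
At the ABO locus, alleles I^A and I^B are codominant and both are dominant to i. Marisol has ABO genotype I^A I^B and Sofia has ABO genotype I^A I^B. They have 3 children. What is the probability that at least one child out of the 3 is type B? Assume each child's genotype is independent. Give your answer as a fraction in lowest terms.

37/64

ABO cross I^A I^B × I^A I^B → 1/4 A, 1/4 B, 1/2 AB.
So P(type B) = 1/4 per child.
P(none) = (3/4)^3 = 27/64; P(at least one) = 1 − 27/64 = 37/64.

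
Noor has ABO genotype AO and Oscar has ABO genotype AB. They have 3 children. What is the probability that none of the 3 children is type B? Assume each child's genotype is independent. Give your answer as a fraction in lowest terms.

27/64

ABO cross AO × AB → 1/2 A, 1/4 B, 1/4 AB.
So P(type B) = 1/4 per child.
P(not type B) = 3/4 for one child; (3/4)^3 = 27/64.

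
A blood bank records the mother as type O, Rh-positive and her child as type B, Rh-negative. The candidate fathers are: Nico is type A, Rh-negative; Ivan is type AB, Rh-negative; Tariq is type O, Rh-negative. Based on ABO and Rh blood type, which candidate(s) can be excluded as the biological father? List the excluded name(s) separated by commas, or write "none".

Nico, Tariq

A candidate is excluded only if no genotype consistent with his phenotype could produce a type B, Rh-negative child with a type O, Rh-positive mother.
Nico (type A, Rh-): no genotype consistent with that phenotype can produce a type-B Rh- child with a type-O mother.
Tariq (type O, Rh-): no genotype consistent with that phenotype can produce a type-B Rh- child with a type-O mother.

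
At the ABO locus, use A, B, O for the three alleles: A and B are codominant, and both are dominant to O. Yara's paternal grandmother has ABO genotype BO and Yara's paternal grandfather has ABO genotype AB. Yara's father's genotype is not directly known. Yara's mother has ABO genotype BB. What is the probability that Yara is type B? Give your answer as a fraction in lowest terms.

Yara's father's ABO genotype from BO × AB: 1/4 AB, 1/4 AO, 1/4 BB, 1/4 BO.
Crossing each possibility with the mother BB and summing P(type B): 1/4·1/2 + 1/4·1/2 + 1/4·1 + 1/4·1 = 3/4.

3/4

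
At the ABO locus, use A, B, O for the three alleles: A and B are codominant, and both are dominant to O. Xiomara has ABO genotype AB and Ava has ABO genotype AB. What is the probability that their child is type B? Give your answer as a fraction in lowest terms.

ABO cross AB × AB → offspring phenotypes: 1/4 A, 1/4 B, 1/2 AB.
So P(type B) = 1/4.

1/4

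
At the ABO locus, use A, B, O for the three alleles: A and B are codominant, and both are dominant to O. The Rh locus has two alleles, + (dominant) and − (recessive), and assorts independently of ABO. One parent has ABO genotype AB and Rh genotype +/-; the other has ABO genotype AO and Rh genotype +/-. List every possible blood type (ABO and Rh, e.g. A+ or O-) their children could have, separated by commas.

Gametes from AB × AO give offspring ABO genotypes AA, AB, AO, BO, i.e. phenotypes A, B, AB.
Rh cross +/- × +/- → phenotypes Rh+, Rh-.
Combining independently: A+, A-, B+, B-, AB+, AB-.

A+, A-, B+, B-, AB+, AB-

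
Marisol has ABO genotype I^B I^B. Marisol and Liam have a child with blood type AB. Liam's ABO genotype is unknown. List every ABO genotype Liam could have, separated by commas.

I^A I^A, I^A I^B, I^A i

For each candidate genotype of Liam, check whether crossing it with I^B I^B can produce every observed child phenotype.
  I^A I^A → possible child types {AB} ✓
  I^A I^B → possible child types {B, AB} ✓
  I^A i → possible child types {B, AB} ✓
  I^B I^B → possible child types {B} ✗
  I^B i → possible child types {B} ✗
  i i → possible child types {B} ✗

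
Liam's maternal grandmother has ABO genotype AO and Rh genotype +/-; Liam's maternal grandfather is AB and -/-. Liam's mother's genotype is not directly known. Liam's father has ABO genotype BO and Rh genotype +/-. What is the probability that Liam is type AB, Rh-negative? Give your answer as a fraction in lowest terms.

Liam's mother's ABO genotype from AO × AB: 1/4 AA, 1/4 AB, 1/4 AO, 1/4 BO.
Crossing each possibility with the father BO and summing P(type AB): 1/4·1/2 + 1/4·1/4 + 1/4·1/4 + 1/4·0 = 1/4.
Similarly for Rh via the mother's Rh distribution: P(Rh-) = 3/8.
Independent loci: 1/4 × 3/8 = 3/32.

3/32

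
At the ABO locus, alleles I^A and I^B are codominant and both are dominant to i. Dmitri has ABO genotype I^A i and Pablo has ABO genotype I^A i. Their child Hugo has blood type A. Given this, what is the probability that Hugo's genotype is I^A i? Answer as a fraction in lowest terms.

Cross I^A i × I^A i → 1/4 I^A I^A, 1/2 I^A i, 1/4 i i.
Type-A genotypes among offspring: I^A I^A (1/4), I^A i (1/2); total 3/4.
P(I^A i | type A) = (1/2) / (3/4) = 2/3.

2/3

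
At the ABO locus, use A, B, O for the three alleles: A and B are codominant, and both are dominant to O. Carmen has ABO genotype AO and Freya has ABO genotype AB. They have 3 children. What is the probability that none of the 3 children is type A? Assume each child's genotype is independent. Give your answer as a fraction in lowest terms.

ABO cross AO × AB → 1/2 A, 1/4 B, 1/4 AB.
So P(type A) = 1/2 per child.
P(not type A) = 1/2 for one child; (1/2)^3 = 1/8.

1/8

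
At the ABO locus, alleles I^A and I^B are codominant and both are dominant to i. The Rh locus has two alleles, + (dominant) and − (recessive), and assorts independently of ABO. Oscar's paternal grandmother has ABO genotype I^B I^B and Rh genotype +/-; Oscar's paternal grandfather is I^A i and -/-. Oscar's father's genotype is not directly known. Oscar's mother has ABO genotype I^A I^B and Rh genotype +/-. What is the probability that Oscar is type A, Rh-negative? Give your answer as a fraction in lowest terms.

Oscar's father's ABO genotype from I^B I^B × I^A i: 1/2 I^A I^B, 1/2 I^B i.
Crossing each possibility with the mother I^A I^B and summing P(type A): 1/2·1/4 + 1/2·1/4 = 1/4.
Similarly for Rh via the father's Rh distribution: P(Rh-) = 3/8.
Independent loci: 1/4 × 3/8 = 3/32.

3/32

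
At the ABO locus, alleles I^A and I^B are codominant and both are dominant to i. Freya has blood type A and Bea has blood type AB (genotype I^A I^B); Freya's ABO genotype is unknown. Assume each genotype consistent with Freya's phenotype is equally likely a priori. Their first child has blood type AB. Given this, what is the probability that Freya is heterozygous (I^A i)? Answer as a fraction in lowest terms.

Possible genotypes: Freya ∈ {I^A I^A, I^A i}; Bea ∈ {I^A I^B}.
Weight each parental genotype pair by prior × P(type-AB child):
  I^A I^A × I^A I^B: posterior weight 2/3.
  I^A i × I^A I^B: posterior weight 1/3.
Sum the posterior weight over pairs where Freya is I^A i: 1/3.

1/3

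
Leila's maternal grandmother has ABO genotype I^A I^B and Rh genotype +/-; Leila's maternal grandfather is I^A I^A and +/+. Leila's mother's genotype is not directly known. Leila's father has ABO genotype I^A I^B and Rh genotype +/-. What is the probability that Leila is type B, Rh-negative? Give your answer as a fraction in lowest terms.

1/64

Leila's mother's ABO genotype from I^A I^B × I^A I^A: 1/2 I^A I^A, 1/2 I^A I^B.
Crossing each possibility with the father I^A I^B and summing P(type B): 1/2·0 + 1/2·1/4 = 1/8.
Similarly for Rh via the mother's Rh distribution: P(Rh-) = 1/8.
Independent loci: 1/8 × 1/8 = 1/64.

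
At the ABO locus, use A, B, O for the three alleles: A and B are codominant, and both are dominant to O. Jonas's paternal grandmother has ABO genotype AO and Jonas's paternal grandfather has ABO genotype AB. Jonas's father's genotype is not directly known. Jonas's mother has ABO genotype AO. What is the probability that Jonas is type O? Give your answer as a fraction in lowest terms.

1/8

Jonas's father's ABO genotype from AO × AB: 1/4 AA, 1/4 AB, 1/4 AO, 1/4 BO.
Crossing each possibility with the mother AO and summing P(type O): 1/4·0 + 1/4·0 + 1/4·1/4 + 1/4·1/4 = 1/8.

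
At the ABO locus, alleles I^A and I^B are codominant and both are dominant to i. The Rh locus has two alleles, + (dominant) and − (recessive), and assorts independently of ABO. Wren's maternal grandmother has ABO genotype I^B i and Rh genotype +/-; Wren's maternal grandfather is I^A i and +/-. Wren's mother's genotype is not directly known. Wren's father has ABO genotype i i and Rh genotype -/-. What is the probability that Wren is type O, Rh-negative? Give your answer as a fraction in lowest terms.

Wren's mother's ABO genotype from I^B i × I^A i: 1/4 I^A I^B, 1/4 I^A i, 1/4 I^B i, 1/4 i i.
Crossing each possibility with the father i i and summing P(type O): 1/4·0 + 1/4·1/2 + 1/4·1/2 + 1/4·1 = 1/2.
Similarly for Rh via the mother's Rh distribution: P(Rh-) = 1/2.
Independent loci: 1/2 × 1/2 = 1/4.

1/4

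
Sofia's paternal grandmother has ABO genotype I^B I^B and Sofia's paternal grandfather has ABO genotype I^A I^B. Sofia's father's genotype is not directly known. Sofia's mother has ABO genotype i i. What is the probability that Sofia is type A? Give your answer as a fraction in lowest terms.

1/4

Sofia's father's ABO genotype from I^B I^B × I^A I^B: 1/2 I^A I^B, 1/2 I^B I^B.
Crossing each possibility with the mother i i and summing P(type A): 1/2·1/2 + 1/2·0 = 1/4.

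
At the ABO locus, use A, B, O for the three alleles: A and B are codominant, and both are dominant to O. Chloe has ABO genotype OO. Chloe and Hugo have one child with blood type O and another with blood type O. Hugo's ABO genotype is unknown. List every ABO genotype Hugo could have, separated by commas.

For each candidate genotype of Hugo, check whether crossing it with OO can produce every observed child phenotype.
  AA → possible child types {A} ✗
  AB → possible child types {A, B} ✗
  AO → possible child types {O, A} ✓
  BB → possible child types {B} ✗
  BO → possible child types {O, B} ✓
  OO → possible child types {O} ✓

AO, BO, OO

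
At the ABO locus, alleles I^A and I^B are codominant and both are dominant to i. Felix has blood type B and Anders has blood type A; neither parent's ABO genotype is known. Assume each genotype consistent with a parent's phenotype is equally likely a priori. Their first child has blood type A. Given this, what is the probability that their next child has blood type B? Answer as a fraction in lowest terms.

1/12

Possible genotypes: Felix ∈ {I^B I^B, I^B i}; Anders ∈ {I^A I^A, I^A i}.
Weight each parental genotype pair by prior × P(type-A child):
  I^B i × I^A I^A: posterior weight 2/3; P(next child type B) = 0.
  I^B i × I^A i: posterior weight 1/3; P(next child type B) = 1/4.
Weighted sum = 1/12.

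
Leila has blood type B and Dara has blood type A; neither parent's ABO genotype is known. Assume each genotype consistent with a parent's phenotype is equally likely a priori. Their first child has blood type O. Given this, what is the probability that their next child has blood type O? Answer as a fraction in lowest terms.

1/4

Possible genotypes: Leila ∈ {BB, BO}; Dara ∈ {AA, AO}.
Weight each parental genotype pair by prior × P(type-O child):
  BO × AO: posterior weight 1; P(next child type O) = 1/4.
Weighted sum = 1/4.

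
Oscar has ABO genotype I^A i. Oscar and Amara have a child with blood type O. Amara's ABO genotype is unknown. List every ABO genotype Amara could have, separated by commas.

I^A i, I^B i, i i

For each candidate genotype of Amara, check whether crossing it with I^A i can produce every observed child phenotype.
  I^A I^A → possible child types {A} ✗
  I^A I^B → possible child types {A, B, AB} ✗
  I^A i → possible child types {O, A} ✓
  I^B I^B → possible child types {B, AB} ✗
  I^B i → possible child types {O, A, B, AB} ✓
  i i → possible child types {O, A} ✓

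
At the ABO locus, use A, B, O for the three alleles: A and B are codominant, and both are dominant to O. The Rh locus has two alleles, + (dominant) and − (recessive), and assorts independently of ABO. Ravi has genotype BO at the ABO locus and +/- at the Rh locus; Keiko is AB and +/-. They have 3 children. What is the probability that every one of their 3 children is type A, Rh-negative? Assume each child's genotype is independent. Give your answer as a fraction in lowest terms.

1/4096

ABO cross BO × AB → 1/4 A, 1/2 B, 1/4 AB.
Rh cross +/- × +/- → 3/4 Rh+, 1/4 Rh-; so P(type A, Rh-negative) = 1/4 × 1/4 = 1/16 per child.
All 3 independent: (1/16)^3 = 1/4096.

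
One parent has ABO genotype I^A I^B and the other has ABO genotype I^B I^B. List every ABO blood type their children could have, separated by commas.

B, AB

Gametes from I^A I^B × I^B I^B give offspring ABO genotypes I^A I^B, I^B I^B, i.e. phenotypes B, AB.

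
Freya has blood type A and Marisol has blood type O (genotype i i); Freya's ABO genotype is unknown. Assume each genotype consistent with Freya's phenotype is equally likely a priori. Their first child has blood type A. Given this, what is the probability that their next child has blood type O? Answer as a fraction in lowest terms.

1/6

Possible genotypes: Freya ∈ {I^A I^A, I^A i}; Marisol ∈ {i i}.
Weight each parental genotype pair by prior × P(type-A child):
  I^A I^A × i i: posterior weight 2/3; P(next child type O) = 0.
  I^A i × i i: posterior weight 1/3; P(next child type O) = 1/2.
Weighted sum = 1/6.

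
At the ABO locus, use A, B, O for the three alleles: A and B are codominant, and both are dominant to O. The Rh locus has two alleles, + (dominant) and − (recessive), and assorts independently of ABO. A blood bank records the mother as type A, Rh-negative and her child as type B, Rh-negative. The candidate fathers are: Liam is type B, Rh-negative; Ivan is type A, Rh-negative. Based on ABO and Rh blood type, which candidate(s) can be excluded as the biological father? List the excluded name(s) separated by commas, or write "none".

A candidate is excluded only if no genotype consistent with his phenotype could produce a type B, Rh-negative child with a type A, Rh-negative mother.
Ivan (type A, Rh-): no genotype consistent with that phenotype can produce a type-B Rh- child with a type-A mother.

Ivan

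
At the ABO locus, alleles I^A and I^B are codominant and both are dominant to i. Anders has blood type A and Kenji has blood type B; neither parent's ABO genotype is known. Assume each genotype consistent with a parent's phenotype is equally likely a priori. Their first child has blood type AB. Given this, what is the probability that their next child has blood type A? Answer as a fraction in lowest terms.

5/36

Possible genotypes: Anders ∈ {I^A I^A, I^A i}; Kenji ∈ {I^B I^B, I^B i}.
Weight each parental genotype pair by prior × P(type-AB child):
  I^A I^A × I^B I^B: posterior weight 4/9; P(next child type A) = 0.
  I^A I^A × I^B i: posterior weight 2/9; P(next child type A) = 1/2.
  I^A i × I^B I^B: posterior weight 2/9; P(next child type A) = 0.
  I^A i × I^B i: posterior weight 1/9; P(next child type A) = 1/4.
Weighted sum = 5/36.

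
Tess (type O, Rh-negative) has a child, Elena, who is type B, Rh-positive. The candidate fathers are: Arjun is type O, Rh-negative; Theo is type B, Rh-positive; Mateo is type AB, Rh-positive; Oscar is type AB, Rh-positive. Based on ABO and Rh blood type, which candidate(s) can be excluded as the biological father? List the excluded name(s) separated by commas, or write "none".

A candidate is excluded only if no genotype consistent with his phenotype could produce a type B, Rh-positive child with a type O, Rh-negative mother.
Arjun (type O, Rh-): no genotype consistent with that phenotype can produce a type-B Rh+ child with a type-O mother.

Arjun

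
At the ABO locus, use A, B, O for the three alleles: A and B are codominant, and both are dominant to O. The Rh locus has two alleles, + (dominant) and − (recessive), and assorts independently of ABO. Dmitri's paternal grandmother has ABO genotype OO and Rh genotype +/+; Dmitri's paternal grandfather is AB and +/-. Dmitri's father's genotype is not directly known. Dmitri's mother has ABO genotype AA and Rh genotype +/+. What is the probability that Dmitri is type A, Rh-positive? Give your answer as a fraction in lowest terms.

3/4

Dmitri's father's ABO genotype from OO × AB: 1/2 AO, 1/2 BO.
Crossing each possibility with the mother AA and summing P(type A): 1/2·1 + 1/2·1/2 = 3/4.
Similarly for Rh via the father's Rh distribution: P(Rh+) = 1.
Independent loci: 3/4 × 1 = 3/4.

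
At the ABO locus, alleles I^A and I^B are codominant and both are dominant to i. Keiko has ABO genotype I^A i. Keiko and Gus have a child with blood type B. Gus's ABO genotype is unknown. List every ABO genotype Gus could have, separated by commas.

For each candidate genotype of Gus, check whether crossing it with I^A i can produce every observed child phenotype.
  I^A I^A → possible child types {A} ✗
  I^A I^B → possible child types {A, B, AB} ✓
  I^A i → possible child types {O, A} ✗
  I^B I^B → possible child types {B, AB} ✓
  I^B i → possible child types {O, A, B, AB} ✓
  i i → possible child types {O, A} ✗

I^A I^B, I^B I^B, I^B i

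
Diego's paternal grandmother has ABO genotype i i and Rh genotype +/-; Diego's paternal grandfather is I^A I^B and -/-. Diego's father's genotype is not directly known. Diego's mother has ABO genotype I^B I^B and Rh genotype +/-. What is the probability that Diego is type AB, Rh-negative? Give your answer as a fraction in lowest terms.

3/32

Diego's father's ABO genotype from i i × I^A I^B: 1/2 I^A i, 1/2 I^B i.
Crossing each possibility with the mother I^B I^B and summing P(type AB): 1/2·1/2 + 1/2·0 = 1/4.
Similarly for Rh via the father's Rh distribution: P(Rh-) = 3/8.
Independent loci: 1/4 × 3/8 = 3/32.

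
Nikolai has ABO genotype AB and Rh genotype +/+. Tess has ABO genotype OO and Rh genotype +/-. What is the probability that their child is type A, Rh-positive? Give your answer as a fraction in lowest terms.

ABO cross AB × OO → offspring phenotypes: 1/2 A, 1/2 B.
Rh cross +/+ × +/- → 1 Rh+.
Independent loci: P(type A, Rh-positive) = 1/2 × 1 = 1/2.

1/2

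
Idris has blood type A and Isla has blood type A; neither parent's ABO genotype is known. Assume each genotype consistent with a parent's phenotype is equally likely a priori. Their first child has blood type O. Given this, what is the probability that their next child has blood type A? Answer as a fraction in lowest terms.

Possible genotypes: Idris ∈ {I^A I^A, I^A i}; Isla ∈ {I^A I^A, I^A i}.
Weight each parental genotype pair by prior × P(type-O child):
  I^A i × I^A i: posterior weight 1; P(next child type A) = 3/4.
Weighted sum = 3/4.

3/4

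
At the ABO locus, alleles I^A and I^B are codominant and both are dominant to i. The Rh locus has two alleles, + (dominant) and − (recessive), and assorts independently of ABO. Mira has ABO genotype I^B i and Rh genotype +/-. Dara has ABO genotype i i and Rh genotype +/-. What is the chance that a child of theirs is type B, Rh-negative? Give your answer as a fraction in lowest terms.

1/8

ABO cross I^B i × i i → offspring phenotypes: 1/2 O, 1/2 B.
Rh cross +/- × +/- → 3/4 Rh+, 1/4 Rh-.
Independent loci: P(type B, Rh-negative) = 1/2 × 1/4 = 1/8.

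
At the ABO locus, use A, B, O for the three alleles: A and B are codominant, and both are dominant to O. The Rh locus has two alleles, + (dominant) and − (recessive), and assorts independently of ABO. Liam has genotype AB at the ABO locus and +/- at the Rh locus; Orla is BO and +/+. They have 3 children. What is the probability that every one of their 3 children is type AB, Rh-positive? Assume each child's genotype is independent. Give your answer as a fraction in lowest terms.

1/64

ABO cross AB × BO → 1/4 A, 1/2 B, 1/4 AB.
Rh cross +/- × +/+ → 1 Rh+; so P(type AB, Rh-positive) = 1/4 × 1 = 1/4 per child.
All 3 independent: (1/4)^3 = 1/64.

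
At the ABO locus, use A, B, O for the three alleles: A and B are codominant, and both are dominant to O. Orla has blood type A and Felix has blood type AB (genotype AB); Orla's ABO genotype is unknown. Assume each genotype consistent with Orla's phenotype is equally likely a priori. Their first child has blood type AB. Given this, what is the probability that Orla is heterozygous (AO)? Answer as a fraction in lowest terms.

1/3

Possible genotypes: Orla ∈ {AA, AO}; Felix ∈ {AB}.
Weight each parental genotype pair by prior × P(type-AB child):
  AA × AB: posterior weight 2/3.
  AO × AB: posterior weight 1/3.
Sum the posterior weight over pairs where Orla is AO: 1/3.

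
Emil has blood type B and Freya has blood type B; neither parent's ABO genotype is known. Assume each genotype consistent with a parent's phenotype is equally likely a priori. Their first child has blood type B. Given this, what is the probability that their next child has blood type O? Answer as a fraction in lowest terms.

Possible genotypes: Emil ∈ {I^B I^B, I^B i}; Freya ∈ {I^B I^B, I^B i}.
Weight each parental genotype pair by prior × P(type-B child):
  I^B I^B × I^B I^B: posterior weight 4/15; P(next child type O) = 0.
  I^B I^B × I^B i: posterior weight 4/15; P(next child type O) = 0.
  I^B i × I^B I^B: posterior weight 4/15; P(next child type O) = 0.
  I^B i × I^B i: posterior weight 1/5; P(next child type O) = 1/4.
Weighted sum = 1/20.

1/20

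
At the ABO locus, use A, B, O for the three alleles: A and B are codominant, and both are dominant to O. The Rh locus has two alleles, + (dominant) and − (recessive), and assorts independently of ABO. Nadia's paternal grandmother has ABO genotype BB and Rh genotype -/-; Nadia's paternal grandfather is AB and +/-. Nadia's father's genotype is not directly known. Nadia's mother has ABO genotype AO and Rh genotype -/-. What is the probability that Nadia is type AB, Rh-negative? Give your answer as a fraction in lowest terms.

Nadia's father's ABO genotype from BB × AB: 1/2 AB, 1/2 BB.
Crossing each possibility with the mother AO and summing P(type AB): 1/2·1/4 + 1/2·1/2 = 3/8.
Similarly for Rh via the father's Rh distribution: P(Rh-) = 3/4.
Independent loci: 3/8 × 3/4 = 9/32.

9/32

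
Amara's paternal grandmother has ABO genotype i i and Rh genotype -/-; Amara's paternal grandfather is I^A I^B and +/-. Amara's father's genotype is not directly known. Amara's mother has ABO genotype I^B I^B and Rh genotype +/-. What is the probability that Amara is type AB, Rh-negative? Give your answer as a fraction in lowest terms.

3/32

Amara's father's ABO genotype from i i × I^A I^B: 1/2 I^A i, 1/2 I^B i.
Crossing each possibility with the mother I^B I^B and summing P(type AB): 1/2·1/2 + 1/2·0 = 1/4.
Similarly for Rh via the father's Rh distribution: P(Rh-) = 3/8.
Independent loci: 1/4 × 3/8 = 3/32.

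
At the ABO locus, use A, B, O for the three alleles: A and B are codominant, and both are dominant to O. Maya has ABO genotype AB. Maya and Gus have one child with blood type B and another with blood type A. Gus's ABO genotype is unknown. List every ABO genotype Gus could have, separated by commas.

For each candidate genotype of Gus, check whether crossing it with AB can produce every observed child phenotype.
  AA → possible child types {A, AB} ✗
  AB → possible child types {A, B, AB} ✓
  AO → possible child types {A, B, AB} ✓
  BB → possible child types {B, AB} ✗
  BO → possible child types {A, B, AB} ✓
  OO → possible child types {A, B} ✓

AB, AO, BO, OO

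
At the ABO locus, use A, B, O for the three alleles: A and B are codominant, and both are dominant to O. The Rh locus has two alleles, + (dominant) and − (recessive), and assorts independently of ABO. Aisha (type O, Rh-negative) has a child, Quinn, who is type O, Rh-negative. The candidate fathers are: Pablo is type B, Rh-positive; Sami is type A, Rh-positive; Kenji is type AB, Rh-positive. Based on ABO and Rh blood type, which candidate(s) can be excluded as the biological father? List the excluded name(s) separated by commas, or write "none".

Kenji

A candidate is excluded only if no genotype consistent with his phenotype could produce a type O, Rh-negative child with a type O, Rh-negative mother.
Kenji (type AB, Rh+): no genotype consistent with that phenotype can produce a type-O Rh- child with a type-O mother.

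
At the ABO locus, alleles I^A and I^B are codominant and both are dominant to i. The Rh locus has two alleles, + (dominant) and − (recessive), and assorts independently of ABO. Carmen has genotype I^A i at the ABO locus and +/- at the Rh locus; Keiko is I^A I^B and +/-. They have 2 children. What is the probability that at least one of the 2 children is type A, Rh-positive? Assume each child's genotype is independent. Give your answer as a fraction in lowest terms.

39/64

ABO cross I^A i × I^A I^B → 1/2 A, 1/4 B, 1/4 AB.
Rh cross +/- × +/- → 3/4 Rh+, 1/4 Rh-; so P(type A, Rh-positive) = 1/2 × 3/4 = 3/8 per child.
P(none) = (5/8)^2 = 25/64; P(at least one) = 1 − 25/64 = 39/64.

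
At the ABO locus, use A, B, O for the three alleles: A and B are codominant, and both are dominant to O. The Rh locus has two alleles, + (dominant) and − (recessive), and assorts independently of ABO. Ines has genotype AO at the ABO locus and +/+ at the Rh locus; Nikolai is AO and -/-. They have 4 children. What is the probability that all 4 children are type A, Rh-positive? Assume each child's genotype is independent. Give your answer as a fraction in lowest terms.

ABO cross AO × AO → 1/4 O, 3/4 A.
Rh cross +/+ × -/- → 1 Rh+; so P(type A, Rh-positive) = 3/4 × 1 = 3/4 per child.
All 4 independent: (3/4)^4 = 81/256.

81/256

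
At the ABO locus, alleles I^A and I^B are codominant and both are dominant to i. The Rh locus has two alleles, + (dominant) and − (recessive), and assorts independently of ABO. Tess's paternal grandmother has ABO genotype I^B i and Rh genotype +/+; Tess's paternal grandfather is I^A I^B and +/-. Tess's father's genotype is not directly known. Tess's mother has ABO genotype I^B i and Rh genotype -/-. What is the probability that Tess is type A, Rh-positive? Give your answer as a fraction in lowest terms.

Tess's father's ABO genotype from I^B i × I^A I^B: 1/4 I^A I^B, 1/4 I^A i, 1/4 I^B I^B, 1/4 I^B i.
Crossing each possibility with the mother I^B i and summing P(type A): 1/4·1/4 + 1/4·1/4 + 1/4·0 + 1/4·0 = 1/8.
Similarly for Rh via the father's Rh distribution: P(Rh+) = 3/4.
Independent loci: 1/8 × 3/4 = 3/32.

3/32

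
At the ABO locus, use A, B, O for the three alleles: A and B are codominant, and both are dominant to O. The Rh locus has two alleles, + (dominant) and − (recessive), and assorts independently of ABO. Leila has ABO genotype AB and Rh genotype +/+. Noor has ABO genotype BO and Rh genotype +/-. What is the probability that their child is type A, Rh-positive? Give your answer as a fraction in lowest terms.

1/4

ABO cross AB × BO → offspring phenotypes: 1/4 A, 1/2 B, 1/4 AB.
Rh cross +/+ × +/- → 1 Rh+.
Independent loci: P(type A, Rh-positive) = 1/4 × 1 = 1/4.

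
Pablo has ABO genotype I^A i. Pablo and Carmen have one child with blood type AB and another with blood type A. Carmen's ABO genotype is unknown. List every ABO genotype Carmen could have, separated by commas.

For each candidate genotype of Carmen, check whether crossing it with I^A i can produce every observed child phenotype.
  I^A I^A → possible child types {A} ✗
  I^A I^B → possible child types {A, B, AB} ✓
  I^A i → possible child types {O, A} ✗
  I^B I^B → possible child types {B, AB} ✗
  I^B i → possible child types {O, A, B, AB} ✓
  i i → possible child types {O, A} ✗

I^A I^B, I^B i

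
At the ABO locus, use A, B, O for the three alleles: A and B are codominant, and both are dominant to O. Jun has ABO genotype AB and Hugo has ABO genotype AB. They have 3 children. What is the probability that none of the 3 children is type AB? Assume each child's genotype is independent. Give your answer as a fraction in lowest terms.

1/8

ABO cross AB × AB → 1/4 A, 1/4 B, 1/2 AB.
So P(type AB) = 1/2 per child.
P(not type AB) = 1/2 for one child; (1/2)^3 = 1/8.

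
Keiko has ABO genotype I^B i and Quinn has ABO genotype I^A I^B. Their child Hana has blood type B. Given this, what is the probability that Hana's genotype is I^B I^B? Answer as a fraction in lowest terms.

Cross I^B i × I^A I^B → 1/4 I^A I^B, 1/4 I^A i, 1/4 I^B I^B, 1/4 I^B i.
Type-B genotypes among offspring: I^B I^B (1/4), I^B i (1/4); total 1/2.
P(I^B I^B | type B) = (1/4) / (1/2) = 1/2.

1/2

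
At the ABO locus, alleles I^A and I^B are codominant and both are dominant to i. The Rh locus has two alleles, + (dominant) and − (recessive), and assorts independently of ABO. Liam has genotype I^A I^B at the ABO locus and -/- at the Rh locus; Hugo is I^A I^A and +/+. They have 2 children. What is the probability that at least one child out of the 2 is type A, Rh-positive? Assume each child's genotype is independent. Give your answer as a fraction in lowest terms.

ABO cross I^A I^B × I^A I^A → 1/2 A, 1/2 AB.
Rh cross -/- × +/+ → 1 Rh+; so P(type A, Rh-positive) = 1/2 × 1 = 1/2 per child.
P(none) = (1/2)^2 = 1/4; P(at least one) = 1 − 1/4 = 3/4.

3/4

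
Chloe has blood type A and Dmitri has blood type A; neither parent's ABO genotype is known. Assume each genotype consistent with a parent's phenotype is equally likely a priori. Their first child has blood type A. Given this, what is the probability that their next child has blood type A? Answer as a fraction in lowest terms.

Possible genotypes: Chloe ∈ {AA, AO}; Dmitri ∈ {AA, AO}.
Weight each parental genotype pair by prior × P(type-A child):
  AA × AA: posterior weight 4/15; P(next child type A) = 1.
  AA × AO: posterior weight 4/15; P(next child type A) = 1.
  AO × AA: posterior weight 4/15; P(next child type A) = 1.
  AO × AO: posterior weight 1/5; P(next child type A) = 3/4.
Weighted sum = 19/20.

19/20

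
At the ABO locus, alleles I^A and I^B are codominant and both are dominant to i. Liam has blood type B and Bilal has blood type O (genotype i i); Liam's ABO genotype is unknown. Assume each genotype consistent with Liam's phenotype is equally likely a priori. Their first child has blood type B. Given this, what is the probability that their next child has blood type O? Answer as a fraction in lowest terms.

1/6

Possible genotypes: Liam ∈ {I^B I^B, I^B i}; Bilal ∈ {i i}.
Weight each parental genotype pair by prior × P(type-B child):
  I^B I^B × i i: posterior weight 2/3; P(next child type O) = 0.
  I^B i × i i: posterior weight 1/3; P(next child type O) = 1/2.
Weighted sum = 1/6.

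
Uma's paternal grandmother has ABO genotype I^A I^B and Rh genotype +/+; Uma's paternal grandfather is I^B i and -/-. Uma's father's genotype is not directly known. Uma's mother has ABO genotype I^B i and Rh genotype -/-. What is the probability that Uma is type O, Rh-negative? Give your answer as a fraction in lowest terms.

Uma's father's ABO genotype from I^A I^B × I^B i: 1/4 I^A I^B, 1/4 I^A i, 1/4 I^B I^B, 1/4 I^B i.
Crossing each possibility with the mother I^B i and summing P(type O): 1/4·0 + 1/4·1/4 + 1/4·0 + 1/4·1/4 = 1/8.
Similarly for Rh via the father's Rh distribution: P(Rh-) = 1/2.
Independent loci: 1/8 × 1/2 = 1/16.

1/16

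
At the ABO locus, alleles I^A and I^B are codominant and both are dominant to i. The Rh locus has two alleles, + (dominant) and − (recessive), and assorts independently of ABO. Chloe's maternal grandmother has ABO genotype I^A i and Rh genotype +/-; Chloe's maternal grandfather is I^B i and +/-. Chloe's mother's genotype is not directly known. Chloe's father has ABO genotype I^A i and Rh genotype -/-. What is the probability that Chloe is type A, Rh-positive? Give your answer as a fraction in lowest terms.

1/4

Chloe's mother's ABO genotype from I^A i × I^B i: 1/4 I^A I^B, 1/4 I^A i, 1/4 I^B i, 1/4 i i.
Crossing each possibility with the father I^A i and summing P(type A): 1/4·1/2 + 1/4·3/4 + 1/4·1/4 + 1/4·1/2 = 1/2.
Similarly for Rh via the mother's Rh distribution: P(Rh+) = 1/2.
Independent loci: 1/2 × 1/2 = 1/4.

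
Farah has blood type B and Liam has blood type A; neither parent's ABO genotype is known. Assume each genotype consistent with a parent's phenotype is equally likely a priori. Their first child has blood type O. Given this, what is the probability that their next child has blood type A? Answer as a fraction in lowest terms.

Possible genotypes: Farah ∈ {I^B I^B, I^B i}; Liam ∈ {I^A I^A, I^A i}.
Weight each parental genotype pair by prior × P(type-O child):
  I^B i × I^A i: posterior weight 1; P(next child type A) = 1/4.
Weighted sum = 1/4.

1/4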